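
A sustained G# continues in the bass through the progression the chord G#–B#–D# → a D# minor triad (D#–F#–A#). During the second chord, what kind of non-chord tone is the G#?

Pedal tone (pedal point).

The harmony at that moment is D# minor triad (D#, F#, A#); G# is not a chord tone.
It is held over (the same pitch as the preceding G#) and then sustained as the same pitch into the next harmony.
Sustained through a change of harmony — a pedal tone.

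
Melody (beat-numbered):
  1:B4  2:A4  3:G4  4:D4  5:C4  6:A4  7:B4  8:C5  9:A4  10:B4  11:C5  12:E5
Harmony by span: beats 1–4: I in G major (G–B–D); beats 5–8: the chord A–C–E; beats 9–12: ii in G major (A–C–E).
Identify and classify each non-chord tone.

The harmony at that moment is G major triad (G, B, D); A4 is not a chord tone.
It is approached by step down from B4 and left by step down to G4.
Step in, step out in the same direction — a passing tone.
The harmony at that moment is A minor triad (A, C, E); B4 is not a chord tone.
It is approached by step up from A4 and left by step up to C5.
Step in, step out in the same direction — a passing tone.
The harmony at that moment is A minor triad (A, C, E); B4 is not a chord tone.
It is approached by step up from A4 and left by step up to C5.
Step in, step out in the same direction — a passing tone.

A4 (beat 2) — passing tone; B4 (beat 7) — passing tone; B4 (beat 10) — passing tone.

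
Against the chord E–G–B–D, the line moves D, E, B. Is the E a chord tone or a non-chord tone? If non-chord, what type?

E minor seventh chord contains E, G, B, D; E is the root, so it is a chord tone.

Chord tone (the root of E minor seventh chord).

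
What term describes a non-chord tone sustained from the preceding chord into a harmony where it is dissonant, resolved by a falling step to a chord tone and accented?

Suspension.

Approach: by preparation — the pitch is first a chord tone, then held (tied or repeated) while the harmony changes under it. Departure: down by step. Metric position: strong.
A prepared dissonance that resolves downward by step — a suspension. (The same figure resolving upward would be a retardation.)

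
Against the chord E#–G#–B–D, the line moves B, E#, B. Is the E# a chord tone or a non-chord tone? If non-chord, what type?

E# diminished seventh chord contains E#, G#, B, D; E# is the root, so it is a chord tone.

Chord tone (the root of E# diminished seventh chord).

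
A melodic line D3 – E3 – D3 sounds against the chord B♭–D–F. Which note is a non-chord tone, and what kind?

The harmony at that moment is B♭ major triad (B♭, D, F); E3 is not a chord tone.
It is approached by step up from D3 and left by step down to D3.
Step away and step back to the same note — a neighbor tone (upper neighbor).

E3 is a neighbor tone.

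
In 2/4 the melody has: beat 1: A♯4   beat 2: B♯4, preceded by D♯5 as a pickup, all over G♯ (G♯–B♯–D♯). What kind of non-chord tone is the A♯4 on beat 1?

Appoggiatura.

The harmony at that moment is G♯ major triad (G♯, B♯, D♯); A♯4 is not a chord tone.
It is approached by leap down from D♯5 and left by step up to B♯4.
Leap in, step out, metrically accented — an appoggiatura.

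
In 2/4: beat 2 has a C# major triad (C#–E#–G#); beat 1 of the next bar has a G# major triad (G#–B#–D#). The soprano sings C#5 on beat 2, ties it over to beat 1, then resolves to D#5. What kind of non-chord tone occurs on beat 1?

Retardation.

The harmony at that moment is G# major triad (G#, B#, D#); C#5 is not a chord tone.
It is held over (the same pitch as the preceding C#5) and left by step up to D#5.
Held over from the previous chord and resolving up by step — a retardation.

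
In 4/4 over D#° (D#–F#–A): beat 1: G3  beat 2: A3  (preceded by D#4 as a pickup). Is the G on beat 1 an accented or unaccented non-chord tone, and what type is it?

The harmony at that moment is D# diminished triad (D#, F#, A); G3 is not a chord tone.
It is approached by leap down from D#4 and left by step up to A3.
Leap in, step out — an appoggiatura.
It falls on the downbeat, so it is accented.

Accented appoggiatura.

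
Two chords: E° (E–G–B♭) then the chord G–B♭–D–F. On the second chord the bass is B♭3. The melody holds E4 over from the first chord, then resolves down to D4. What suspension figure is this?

4–3 suspension.

At the second chord the bass is B♭3. The suspended E4 lies a fourth above the bass; after resolving down by step to D4, the interval above the bass becomes a third.
Suspension figures are named by those two intervals: 4–3.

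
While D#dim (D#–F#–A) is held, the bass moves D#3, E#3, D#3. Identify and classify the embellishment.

E#3 is a neighbor tone.

The harmony at that moment is D# diminished triad (D#, F#, A); E#3 is not a chord tone.
It is approached by step up from D#3 and left by step down to D#3.
Step away and step back to the same note — a neighbor tone (upper neighbor).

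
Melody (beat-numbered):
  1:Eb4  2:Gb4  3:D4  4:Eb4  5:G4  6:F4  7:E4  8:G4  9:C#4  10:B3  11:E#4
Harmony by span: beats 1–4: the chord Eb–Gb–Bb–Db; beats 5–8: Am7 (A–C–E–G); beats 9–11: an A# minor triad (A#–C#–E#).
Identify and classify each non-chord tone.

D4 (beat 3) — appoggiatura; F4 (beat 6) — passing tone; B3 (beat 10) — escape tone.

The harmony at that moment is Eb minor seventh chord (Eb, Gb, Bb, Db); D4 is not a chord tone.
It is approached by leap down from Gb4 and left by step up to Eb4.
Leap in, step out — an appoggiatura.
The harmony at that moment is A minor seventh chord (A, C, E, G); F4 is not a chord tone.
It is approached by step down from G4 and left by step down to E4.
Step in, step out in the same direction — a passing tone.
The harmony at that moment is A# minor triad (A#, C#, E#); B3 is not a chord tone.
It is approached by step down from C#4 and left by leap up to E#4.
Step in, leap out — an escape tone.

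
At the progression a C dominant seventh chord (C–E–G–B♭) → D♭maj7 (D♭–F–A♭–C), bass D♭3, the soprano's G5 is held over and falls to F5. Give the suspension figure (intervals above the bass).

At the second chord the bass is D♭3. The suspended G5 lies a fourth above the bass; after resolving down by step to F5, the interval above the bass becomes a third.
Suspension figures are named by those two intervals: 4–3.

4–3 suspension.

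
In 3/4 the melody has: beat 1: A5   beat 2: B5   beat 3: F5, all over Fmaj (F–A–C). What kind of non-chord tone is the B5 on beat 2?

The harmony at that moment is F major triad (F, A, C); B5 is not a chord tone.
It is approached by step up from A5 and left by leap down to F5.
Step in, leap out, on a weak beat — an escape tone.

Escape tone.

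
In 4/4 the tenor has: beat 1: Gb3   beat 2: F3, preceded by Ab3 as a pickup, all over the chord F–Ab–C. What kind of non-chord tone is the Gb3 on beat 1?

The harmony at that moment is F minor triad (F, Ab, C); Gb3 is not a chord tone.
It is approached by step down from Ab3 and left by step down to F3.
Step in, step out in the same direction — a passing tone.

Passing tone.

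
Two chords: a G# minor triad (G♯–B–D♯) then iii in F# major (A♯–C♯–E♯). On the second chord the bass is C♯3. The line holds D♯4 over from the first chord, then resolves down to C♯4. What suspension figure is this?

At the second chord the bass is C♯3. The suspended D♯4 lies a ninth above the bass; after resolving down by step to C♯4, the interval above the bass becomes an octave.
Suspension figures are named by those two intervals: 9–8.

9–8 suspension.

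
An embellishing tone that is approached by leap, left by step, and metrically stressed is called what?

Approach: by leap. Departure: by step. Metric position: strong.
Leap in, step out, in a metrically strong position — an appoggiatura. (It is the mirror image of the escape tone, which steps in and leaps out from a weak position.)

Appoggiatura.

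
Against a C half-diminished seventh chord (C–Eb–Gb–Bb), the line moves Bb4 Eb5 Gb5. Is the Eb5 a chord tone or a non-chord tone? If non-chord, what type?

C half-diminished seventh chord contains C, Eb, Gb, Bb; Eb is the third, so it is a chord tone.

Chord tone (the third of C half-diminished seventh chord).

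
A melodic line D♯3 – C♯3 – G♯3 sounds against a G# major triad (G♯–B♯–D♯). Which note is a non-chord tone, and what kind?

C♯3 is an escape tone.

The harmony at that moment is G♯ major triad (G♯, B♯, D♯); C♯3 is not a chord tone.
It is approached by step down from D♯3 and left by leap up to G♯3.
Step in, leap out — an escape tone.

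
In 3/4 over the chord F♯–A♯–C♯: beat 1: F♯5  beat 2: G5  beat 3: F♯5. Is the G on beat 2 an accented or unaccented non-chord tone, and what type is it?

Unaccented neighbor tone.

The harmony at that moment is F♯ major triad (F♯, A♯, C♯); G5 is not a chord tone.
It is approached by step up from F♯5 and left by step down to F♯5.
Step away and step back to the same note — a neighbor tone (upper neighbor).
It falls on a weak beat, so it is unaccented.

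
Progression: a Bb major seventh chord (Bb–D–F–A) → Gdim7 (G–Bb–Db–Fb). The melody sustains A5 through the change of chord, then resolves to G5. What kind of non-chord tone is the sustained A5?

The harmony at that moment is G diminished seventh chord (G, Bb, Db, Fb); A5 is not a chord tone.
It is held over (the same pitch as the preceding A5) and left by step down to G5.
Held over from the previous chord and resolving down by step — a suspension.

A5 is a suspension.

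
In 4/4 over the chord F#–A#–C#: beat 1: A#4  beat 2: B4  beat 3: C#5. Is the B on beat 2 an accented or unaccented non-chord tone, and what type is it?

Unaccented passing tone.

The harmony at that moment is F# major triad (F#, A#, C#); B4 is not a chord tone.
It is approached by step up from A#4 and left by step up to C#5.
Step in, step out in the same direction — a passing tone.
It falls on a weak beat, so it is unaccented.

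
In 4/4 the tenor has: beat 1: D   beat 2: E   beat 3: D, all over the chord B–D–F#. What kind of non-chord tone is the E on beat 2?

Upper neighbor tone.

The harmony at that moment is B minor triad (B, D, F#); E is not a chord tone.
It is approached by step up from D and left by step down to D.
Step away and step back to the same note — a neighbor tone (upper neighbor).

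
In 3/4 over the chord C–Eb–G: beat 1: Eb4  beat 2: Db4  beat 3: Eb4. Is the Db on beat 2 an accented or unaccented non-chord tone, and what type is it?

The harmony at that moment is C minor triad (C, Eb, G); Db4 is not a chord tone.
It is approached by step down from Eb4 and left by step up to Eb4.
Step away and step back to the same note — a neighbor tone (lower neighbor).
It falls on a weak beat, so it is unaccented.

Unaccented neighbor tone.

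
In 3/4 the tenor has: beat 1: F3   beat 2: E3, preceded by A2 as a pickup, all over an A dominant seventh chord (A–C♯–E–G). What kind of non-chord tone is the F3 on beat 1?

Appoggiatura.

The harmony at that moment is A dominant seventh chord (A, C♯, E, G); F3 is not a chord tone.
It is approached by leap up from A2 and left by step down to E3.
Leap in, step out, metrically accented — an appoggiatura.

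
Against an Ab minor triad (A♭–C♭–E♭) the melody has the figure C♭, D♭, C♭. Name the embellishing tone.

The harmony at that moment is A♭ minor triad (A♭, C♭, E♭); D♭ is not a chord tone.
It is approached by step up from C♭ and left by step down to C♭.
Step away and step back to the same note — a neighbor tone (upper neighbor).

D♭ is a neighbor tone.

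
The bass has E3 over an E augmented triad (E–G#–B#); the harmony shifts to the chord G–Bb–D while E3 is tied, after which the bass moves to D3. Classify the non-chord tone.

The harmony at that moment is G minor triad (G, Bb, D); E3 is not a chord tone.
It is held over (the same pitch as the preceding E3) and left by step down to D3.
Held over from the previous chord and resolving down by step — a suspension.

E3 is a suspension.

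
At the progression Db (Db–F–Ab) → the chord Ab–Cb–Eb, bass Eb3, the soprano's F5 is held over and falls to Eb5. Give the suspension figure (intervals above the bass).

9–8 suspension.

At the second chord the bass is Eb3. The suspended F5 lies a ninth above the bass; after resolving down by step to Eb5, the interval above the bass becomes an octave.
Suspension figures are named by those two intervals: 9–8.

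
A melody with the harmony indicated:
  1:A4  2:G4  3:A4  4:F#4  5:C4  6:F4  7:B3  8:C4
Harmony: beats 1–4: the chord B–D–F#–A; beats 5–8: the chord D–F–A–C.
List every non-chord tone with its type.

G4 (beat 2) — neighbor tone; B3 (beat 7) — appoggiatura.

The harmony at that moment is B minor seventh chord (B, D, F#, A); G4 is not a chord tone.
It is approached by step down from A4 and left by step up to A4.
Step away and step back to the same note — a neighbor tone (lower neighbor).
The harmony at that moment is D minor seventh chord (D, F, A, C); B3 is not a chord tone.
It is approached by leap down from F4 and left by step up to C4.
Leap in, step out — an appoggiatura.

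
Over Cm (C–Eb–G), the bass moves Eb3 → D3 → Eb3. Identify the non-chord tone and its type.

The harmony at that moment is C minor triad (C, Eb, G); D3 is not a chord tone.
It is approached by step down from Eb3 and left by step up to Eb3.
Step away and step back to the same note — a neighbor tone (lower neighbor).

D3 is a neighbor tone.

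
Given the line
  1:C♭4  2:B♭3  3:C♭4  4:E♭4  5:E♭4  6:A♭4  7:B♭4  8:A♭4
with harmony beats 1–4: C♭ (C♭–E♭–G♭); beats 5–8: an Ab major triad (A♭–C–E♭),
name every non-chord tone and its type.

B♭3 (beat 2) — neighbor tone; B♭4 (beat 7) — neighbor tone.

The harmony at that moment is C♭ major triad (C♭, E♭, G♭); B♭3 is not a chord tone.
It is approached by step down from C♭4 and left by step up to C♭4.
Step away and step back to the same note — a neighbor tone (lower neighbor).
The harmony at that moment is A♭ major triad (A♭, C, E♭); B♭4 is not a chord tone.
It is approached by step up from A♭4 and left by step down to A♭4.
Step away and step back to the same note — a neighbor tone (upper neighbor).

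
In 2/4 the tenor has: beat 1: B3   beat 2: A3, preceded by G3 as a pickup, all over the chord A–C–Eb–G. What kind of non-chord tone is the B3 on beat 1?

The harmony at that moment is A half-diminished seventh chord (A, C, Eb, G); B3 is not a chord tone.
It is approached by leap up from G3 and left by step down to A3.
Leap in, step out, metrically accented — an appoggiatura.

Appoggiatura.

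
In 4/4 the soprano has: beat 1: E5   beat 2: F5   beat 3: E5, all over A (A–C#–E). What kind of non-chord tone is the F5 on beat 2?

The harmony at that moment is A major triad (A, C#, E); F5 is not a chord tone.
It is approached by step up from E5 and left by step down to E5.
Step away and step back to the same note — a neighbor tone (upper neighbor).

Upper neighbor tone.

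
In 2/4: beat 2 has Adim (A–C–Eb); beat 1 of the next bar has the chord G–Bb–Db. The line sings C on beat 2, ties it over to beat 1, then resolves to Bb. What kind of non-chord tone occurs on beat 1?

Suspension.

The harmony at that moment is G diminished triad (G, Bb, Db); C is not a chord tone.
It is held over (the same pitch as the preceding C) and left by step down to Bb.
Held over from the previous chord and resolving down by step — a suspension.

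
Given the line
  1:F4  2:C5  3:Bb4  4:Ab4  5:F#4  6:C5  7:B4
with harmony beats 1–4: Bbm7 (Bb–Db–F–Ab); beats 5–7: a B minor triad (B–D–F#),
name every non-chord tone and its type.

C5 (beat 2) — appoggiatura; C5 (beat 6) — appoggiatura.

The harmony at that moment is Bb minor seventh chord (Bb, Db, F, Ab); C5 is not a chord tone.
It is approached by leap up from F4 and left by step down to Bb4.
Leap in, step out — an appoggiatura.
The harmony at that moment is B minor triad (B, D, F#); C5 is not a chord tone.
It is approached by leap up from F#4 and left by step down to B4.
Leap in, step out — an appoggiatura.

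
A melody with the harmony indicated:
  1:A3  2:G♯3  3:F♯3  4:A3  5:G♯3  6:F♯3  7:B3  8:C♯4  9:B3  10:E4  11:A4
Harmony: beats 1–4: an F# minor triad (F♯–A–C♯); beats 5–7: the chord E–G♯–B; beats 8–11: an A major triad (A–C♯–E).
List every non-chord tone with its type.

G♯3 (beat 2) — passing tone; F♯3 (beat 6) — escape tone; B3 (beat 9) — escape tone.

The harmony at that moment is F♯ minor triad (F♯, A, C♯); G♯3 is not a chord tone.
It is approached by step down from A3 and left by step down to F♯3.
Step in, step out in the same direction — a passing tone.
The harmony at that moment is E major triad (E, G♯, B); F♯3 is not a chord tone.
It is approached by step down from G♯3 and left by leap up to B3.
Step in, leap out — an escape tone.
The harmony at that moment is A major triad (A, C♯, E); B3 is not a chord tone.
It is approached by step down from C♯4 and left by leap up to E4.
Step in, leap out — an escape tone.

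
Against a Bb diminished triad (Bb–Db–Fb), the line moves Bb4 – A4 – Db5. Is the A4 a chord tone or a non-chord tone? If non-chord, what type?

The harmony at that moment is Bb diminished triad (Bb, Db, Fb); A4 is not a chord tone.
It is approached by step down from Bb4 and left by leap up to Db5.
Step in, leap out — an escape tone.

Non-chord tone — an escape tone.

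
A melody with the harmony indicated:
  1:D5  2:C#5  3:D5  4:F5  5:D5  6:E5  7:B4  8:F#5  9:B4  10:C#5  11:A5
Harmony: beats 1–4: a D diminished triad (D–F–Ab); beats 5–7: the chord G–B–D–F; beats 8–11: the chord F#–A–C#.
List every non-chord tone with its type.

C#5 (beat 2) — neighbor tone; E5 (beat 6) — escape tone; B4 (beat 9) — appoggiatura.

The harmony at that moment is D diminished triad (D, F, Ab); C#5 is not a chord tone.
It is approached by step down from D5 and left by step up to D5.
Step away and step back to the same note — a neighbor tone (lower neighbor).
The harmony at that moment is G dominant seventh chord (G, B, D, F); E5 is not a chord tone.
It is approached by step up from D5 and left by leap down to B4.
Step in, leap out — an escape tone.
The harmony at that moment is F# minor triad (F#, A, C#); B4 is not a chord tone.
It is approached by leap down from F#5 and left by step up to C#5.
Leap in, step out — an appoggiatura.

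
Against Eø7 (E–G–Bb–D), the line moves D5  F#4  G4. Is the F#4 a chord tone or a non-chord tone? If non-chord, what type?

Non-chord tone — an appoggiatura.

The harmony at that moment is E half-diminished seventh chord (E, G, Bb, D); F#4 is not a chord tone.
It is approached by leap down from D5 and left by step up to G4.
Leap in, step out — an appoggiatura.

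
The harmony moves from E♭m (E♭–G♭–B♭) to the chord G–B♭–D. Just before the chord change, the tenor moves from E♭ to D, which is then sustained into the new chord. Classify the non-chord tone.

D is an anticipation.

The harmony at that moment is E♭ minor triad (E♭, G♭, B♭); D is not a chord tone.
It is approached by step down from E♭ and then sustained as the same pitch into the next harmony.
Arriving early and becoming a chord tone when the harmony changes — an anticipation.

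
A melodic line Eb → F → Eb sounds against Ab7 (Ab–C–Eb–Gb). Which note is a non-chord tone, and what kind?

F is a neighbor tone.

The harmony at that moment is Ab dominant seventh chord (Ab, C, Eb, Gb); F is not a chord tone.
It is approached by step up from Eb and left by step down to Eb.
Step away and step back to the same note — a neighbor tone (upper neighbor).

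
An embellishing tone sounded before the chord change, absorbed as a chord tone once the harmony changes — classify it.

Approach: ahead of the chord change (typically by step), so it is dissonant against the current harmony. Departure: none — the same pitch is restated or held and is a chord tone of the new harmony.
Dissonant first, consonant once the harmony catches up: the note simply arrives early — an anticipation. (The reverse timing, consonant first and dissonant after the change, would be a suspension or retardation.)

Anticipation.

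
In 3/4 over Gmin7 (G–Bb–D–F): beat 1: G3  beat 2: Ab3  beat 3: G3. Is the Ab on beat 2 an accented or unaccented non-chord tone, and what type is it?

The harmony at that moment is G minor seventh chord (G, Bb, D, F); Ab3 is not a chord tone.
It is approached by step up from G3 and left by step down to G3.
Step away and step back to the same note — a neighbor tone (upper neighbor).
It falls on a weak beat, so it is unaccented.

Unaccented neighbor tone.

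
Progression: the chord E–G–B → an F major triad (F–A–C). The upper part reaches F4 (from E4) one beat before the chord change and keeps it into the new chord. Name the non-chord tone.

F4 is an anticipation.

The harmony at that moment is E minor triad (E, G, B); F4 is not a chord tone.
It is approached by step up from E4 and then sustained as the same pitch into the next harmony.
Arriving early and becoming a chord tone when the harmony changes — an anticipation.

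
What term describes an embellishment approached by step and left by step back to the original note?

Neighbor tone.

Approach: by step. Departure: by step in the opposite direction, back to the starting pitch.
Stepwise on both sides but reversing to return to the same chord tone — a neighbor tone. (Had it continued onward in the same direction it would be a passing tone instead.)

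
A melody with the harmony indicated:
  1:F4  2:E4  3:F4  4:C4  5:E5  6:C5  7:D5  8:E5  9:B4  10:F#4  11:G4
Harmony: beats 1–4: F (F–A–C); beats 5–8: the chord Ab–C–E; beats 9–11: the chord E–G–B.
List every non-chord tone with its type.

The harmony at that moment is F major triad (F, A, C); E4 is not a chord tone.
It is approached by step down from F4 and left by step up to F4.
Step away and step back to the same note — a neighbor tone (lower neighbor).
The harmony at that moment is Ab augmented triad (Ab, C, E); D5 is not a chord tone.
It is approached by step up from C5 and left by step up to E5.
Step in, step out in the same direction — a passing tone.
The harmony at that moment is E minor triad (E, G, B); F#4 is not a chord tone.
It is approached by leap down from B4 and left by step up to G4.
Leap in, step out — an appoggiatura.

E4 (beat 2) — neighbor tone; D5 (beat 7) — passing tone; F#4 (beat 10) — appoggiatura.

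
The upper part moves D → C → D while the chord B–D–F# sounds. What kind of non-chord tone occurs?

The harmony at that moment is B minor triad (B, D, F#); C is not a chord tone.
It is approached by step down from D and left by step up to D.
Step away and step back to the same note — a neighbor tone (lower neighbor).

C is a neighbor tone.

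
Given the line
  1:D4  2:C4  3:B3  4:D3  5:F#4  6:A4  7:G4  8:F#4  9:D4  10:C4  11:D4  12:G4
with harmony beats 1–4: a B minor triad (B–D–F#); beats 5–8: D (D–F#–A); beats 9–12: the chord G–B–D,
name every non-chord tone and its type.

C4 (beat 2) — passing tone; G4 (beat 7) — passing tone; C4 (beat 10) — neighbor tone.

The harmony at that moment is B minor triad (B, D, F#); C4 is not a chord tone.
It is approached by step down from D4 and left by step down to B3.
Step in, step out in the same direction — a passing tone.
The harmony at that moment is D major triad (D, F#, A); G4 is not a chord tone.
It is approached by step down from A4 and left by step down to F#4.
Step in, step out in the same direction — a passing tone.
The harmony at that moment is G major triad (G, B, D); C4 is not a chord tone.
It is approached by step down from D4 and left by step up to D4.
Step away and step back to the same note — a neighbor tone (lower neighbor).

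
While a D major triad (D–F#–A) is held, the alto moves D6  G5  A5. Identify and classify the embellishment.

G5 is an appoggiatura.

The harmony at that moment is D major triad (D, F#, A); G5 is not a chord tone.
It is approached by leap down from D6 and left by step up to A5.
Leap in, step out — an appoggiatura.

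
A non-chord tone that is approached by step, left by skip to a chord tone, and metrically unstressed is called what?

Approach: by step. Departure: by leap. Metric position: weak.
Step in, leap out, from a weak position — an escape tone (échappée). (It is the mirror image of the appoggiatura, which leaps in and steps out on a strong beat.)

Escape tone.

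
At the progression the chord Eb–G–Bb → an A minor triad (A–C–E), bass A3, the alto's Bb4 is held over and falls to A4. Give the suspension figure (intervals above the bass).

9–8 suspension.

At the second chord the bass is A3. The suspended Bb4 lies a ninth above the bass; after resolving down by step to A4, the interval above the bass becomes an octave.
Suspension figures are named by those two intervals: 9–8.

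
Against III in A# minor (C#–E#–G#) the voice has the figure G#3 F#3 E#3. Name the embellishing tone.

The harmony at that moment is C# major triad (C#, E#, G#); F#3 is not a chord tone.
It is approached by step down from G#3 and left by step down to E#3.
Step in, step out in the same direction — a passing tone.

F#3 is a passing tone.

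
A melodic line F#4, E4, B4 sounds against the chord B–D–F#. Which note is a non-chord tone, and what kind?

The harmony at that moment is B minor triad (B, D, F#); E4 is not a chord tone.
It is approached by step down from F#4 and left by leap up to B4.
Step in, leap out — an escape tone.

E4 is an escape tone.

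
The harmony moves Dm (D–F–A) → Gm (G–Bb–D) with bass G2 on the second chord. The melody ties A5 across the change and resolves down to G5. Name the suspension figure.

9–8 suspension.

At the second chord the bass is G2. The suspended A5 lies a ninth above the bass; after resolving down by step to G5, the interval above the bass becomes an octave.
Suspension figures are named by those two intervals: 9–8.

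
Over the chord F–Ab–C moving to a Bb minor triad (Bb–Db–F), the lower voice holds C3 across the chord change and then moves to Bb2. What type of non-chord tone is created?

The harmony at that moment is Bb minor triad (Bb, Db, F); C3 is not a chord tone.
It is held over (the same pitch as the preceding C3) and left by step down to Bb2.
Held over from the previous chord and resolving down by step — a suspension.

C3 is a suspension.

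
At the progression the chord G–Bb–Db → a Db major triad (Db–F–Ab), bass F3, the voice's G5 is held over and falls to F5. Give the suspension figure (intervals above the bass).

At the second chord the bass is F3. The suspended G5 lies a ninth above the bass; after resolving down by step to F5, the interval above the bass becomes an octave.
Suspension figures are named by those two intervals: 9–8.

9–8 suspension.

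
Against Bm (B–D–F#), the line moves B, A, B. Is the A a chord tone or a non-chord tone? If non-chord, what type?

The harmony at that moment is B minor triad (B, D, F#); A is not a chord tone.
It is approached by step down from B and left by step up to B.
Step away and step back to the same note — a neighbor tone (lower neighbor).

Non-chord tone — a neighbor tone.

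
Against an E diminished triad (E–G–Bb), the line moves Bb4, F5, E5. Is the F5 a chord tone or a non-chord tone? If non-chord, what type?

The harmony at that moment is E diminished triad (E, G, Bb); F5 is not a chord tone.
It is approached by leap up from Bb4 and left by step down to E5.
Leap in, step out — an appoggiatura.

Non-chord tone — an appoggiatura.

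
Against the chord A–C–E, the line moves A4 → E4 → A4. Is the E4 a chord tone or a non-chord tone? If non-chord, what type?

A minor triad contains A, C, E; E is the fifth, so it is a chord tone.

Chord tone (the fifth of A minor triad).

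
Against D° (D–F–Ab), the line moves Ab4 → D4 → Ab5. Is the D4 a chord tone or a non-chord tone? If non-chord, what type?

D diminished triad contains D, F, Ab; D is the root, so it is a chord tone.

Chord tone (the root of D diminished triad).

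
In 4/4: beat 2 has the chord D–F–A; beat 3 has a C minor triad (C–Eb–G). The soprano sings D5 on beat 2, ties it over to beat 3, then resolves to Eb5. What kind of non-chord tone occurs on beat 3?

The harmony at that moment is C minor triad (C, Eb, G); D5 is not a chord tone.
It is held over (the same pitch as the preceding D5) and left by step up to Eb5.
Held over from the previous chord and resolving up by step — a retardation.

Retardation.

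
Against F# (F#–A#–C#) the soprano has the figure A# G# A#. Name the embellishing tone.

The harmony at that moment is F# major triad (F#, A#, C#); G# is not a chord tone.
It is approached by step down from A# and left by step up to A#.
Step away and step back to the same note — a neighbor tone (lower neighbor).

G# is a neighbor tone.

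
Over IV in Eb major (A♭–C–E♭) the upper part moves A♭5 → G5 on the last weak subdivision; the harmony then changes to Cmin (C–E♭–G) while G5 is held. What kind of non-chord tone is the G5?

G5 is an anticipation.

The harmony at that moment is A♭ major triad (A♭, C, E♭); G5 is not a chord tone.
It is approached by step down from A♭5 and then sustained as the same pitch into the next harmony.
Arriving early and becoming a chord tone when the harmony changes — an anticipation.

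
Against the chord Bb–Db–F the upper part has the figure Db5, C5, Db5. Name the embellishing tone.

The harmony at that moment is Bb minor triad (Bb, Db, F); C5 is not a chord tone.
It is approached by step down from Db5 and left by step up to Db5.
Step away and step back to the same note — a neighbor tone (lower neighbor).

C5 is a neighbor tone.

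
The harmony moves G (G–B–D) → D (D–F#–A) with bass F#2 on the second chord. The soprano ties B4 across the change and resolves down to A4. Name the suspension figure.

At the second chord the bass is F#2. The suspended B4 lies a fourth above the bass; after resolving down by step to A4, the interval above the bass becomes a third.
Suspension figures are named by those two intervals: 4–3.

4–3 suspension.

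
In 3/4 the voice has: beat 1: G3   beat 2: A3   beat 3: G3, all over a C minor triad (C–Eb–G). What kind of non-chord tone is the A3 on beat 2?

The harmony at that moment is C minor triad (C, Eb, G); A3 is not a chord tone.
It is approached by step up from G3 and left by step down to G3.
Step away and step back to the same note — a neighbor tone (upper neighbor).

Upper neighbor tone.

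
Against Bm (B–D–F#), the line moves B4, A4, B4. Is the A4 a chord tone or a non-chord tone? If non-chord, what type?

Non-chord tone — a neighbor tone.

The harmony at that moment is B minor triad (B, D, F#); A4 is not a chord tone.
It is approached by step down from B4 and left by step up to B4.
Step away and step back to the same note — a neighbor tone (lower neighbor).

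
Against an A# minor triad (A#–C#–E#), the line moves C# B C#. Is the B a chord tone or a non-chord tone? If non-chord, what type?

Non-chord tone — a neighbor tone.

The harmony at that moment is A# minor triad (A#, C#, E#); B is not a chord tone.
It is approached by step down from C# and left by step up to C#.
Step away and step back to the same note — a neighbor tone (lower neighbor).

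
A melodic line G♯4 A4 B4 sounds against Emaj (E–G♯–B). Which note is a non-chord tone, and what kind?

The harmony at that moment is E major triad (E, G♯, B); A4 is not a chord tone.
It is approached by step up from G♯4 and left by step up to B4.
Step in, step out in the same direction — a passing tone.

A4 is a passing tone.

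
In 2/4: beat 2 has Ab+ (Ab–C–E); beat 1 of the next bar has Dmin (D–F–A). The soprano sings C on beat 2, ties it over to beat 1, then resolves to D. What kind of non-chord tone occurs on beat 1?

The harmony at that moment is D minor triad (D, F, A); C is not a chord tone.
It is held over (the same pitch as the preceding C) and left by step up to D.
Held over from the previous chord and resolving up by step — a retardation.

Retardation.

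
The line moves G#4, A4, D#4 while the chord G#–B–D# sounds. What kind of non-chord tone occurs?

A4 is an escape tone.

The harmony at that moment is G# minor triad (G#, B, D#); A4 is not a chord tone.
It is approached by step up from G#4 and left by leap down to D#4.
Step in, leap out — an escape tone.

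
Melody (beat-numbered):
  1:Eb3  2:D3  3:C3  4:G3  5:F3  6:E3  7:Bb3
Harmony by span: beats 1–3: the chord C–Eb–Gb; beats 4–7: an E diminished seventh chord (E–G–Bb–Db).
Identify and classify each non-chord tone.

D3 (beat 2) — passing tone; F3 (beat 5) — passing tone.

The harmony at that moment is C diminished triad (C, Eb, Gb); D3 is not a chord tone.
It is approached by step down from Eb3 and left by step down to C3.
Step in, step out in the same direction — a passing tone.
The harmony at that moment is E diminished seventh chord (E, G, Bb, Db); F3 is not a chord tone.
It is approached by step down from G3 and left by step down to E3.
Step in, step out in the same direction — a passing tone.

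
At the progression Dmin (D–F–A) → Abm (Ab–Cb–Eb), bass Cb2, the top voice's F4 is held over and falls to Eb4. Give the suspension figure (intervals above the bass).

4–3 suspension.

At the second chord the bass is Cb2. The suspended F4 lies a fourth above the bass; after resolving down by step to Eb4, the interval above the bass becomes a third.
Suspension figures are named by those two intervals: 4–3.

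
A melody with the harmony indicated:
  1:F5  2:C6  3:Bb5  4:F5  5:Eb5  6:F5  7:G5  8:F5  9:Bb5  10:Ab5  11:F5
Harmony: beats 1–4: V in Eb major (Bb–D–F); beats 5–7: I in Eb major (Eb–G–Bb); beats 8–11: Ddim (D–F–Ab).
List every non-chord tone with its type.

C6 (beat 2) — appoggiatura; F5 (beat 6) — passing tone; Bb5 (beat 9) — appoggiatura.

The harmony at that moment is Bb major triad (Bb, D, F); C6 is not a chord tone.
It is approached by leap up from F5 and left by step down to Bb5.
Leap in, step out — an appoggiatura.
The harmony at that moment is Eb major triad (Eb, G, Bb); F5 is not a chord tone.
It is approached by step up from Eb5 and left by step up to G5.
Step in, step out in the same direction — a passing tone.
The harmony at that moment is D diminished triad (D, F, Ab); Bb5 is not a chord tone.
It is approached by leap up from F5 and left by step down to Ab5.
Leap in, step out — an appoggiatura.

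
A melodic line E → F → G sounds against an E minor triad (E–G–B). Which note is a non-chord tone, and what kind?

The harmony at that moment is E minor triad (E, G, B); F is not a chord tone.
It is approached by step up from E and left by step up to G.
Step in, step out in the same direction — a passing tone.

F is a passing tone.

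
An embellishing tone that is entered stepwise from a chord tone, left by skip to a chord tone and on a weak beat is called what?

Approach: by step. Departure: by leap. Metric position: weak.
Step in, leap out, from a weak position — an escape tone (échappée). (It is the mirror image of the appoggiatura, which leaps in and steps out on a strong beat.)

Escape tone.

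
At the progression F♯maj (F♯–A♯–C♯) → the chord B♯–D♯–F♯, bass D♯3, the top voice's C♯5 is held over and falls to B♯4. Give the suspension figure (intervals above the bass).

7–6 suspension.

At the second chord the bass is D♯3. The suspended C♯5 lies a seventh above the bass; after resolving down by step to B♯4, the interval above the bass becomes a sixth.
Suspension figures are named by those two intervals: 7–6.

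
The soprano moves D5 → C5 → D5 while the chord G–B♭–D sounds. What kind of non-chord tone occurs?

C5 is a neighbor tone.

The harmony at that moment is G minor triad (G, B♭, D); C5 is not a chord tone.
It is approached by step down from D5 and left by step up to D5.
Step away and step back to the same note — a neighbor tone (lower neighbor).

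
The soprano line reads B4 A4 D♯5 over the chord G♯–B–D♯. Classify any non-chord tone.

The harmony at that moment is G♯ minor triad (G♯, B, D♯); A4 is not a chord tone.
It is approached by step down from B4 and left by leap up to D♯5.
Step in, leap out — an escape tone.

A4 is an escape tone.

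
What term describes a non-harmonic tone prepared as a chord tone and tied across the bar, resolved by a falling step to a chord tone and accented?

Suspension.

Approach: by preparation — the pitch is first a chord tone, then held (tied or repeated) while the harmony changes under it. Departure: down by step. Metric position: strong.
A prepared dissonance that resolves downward by step — a suspension. (The same figure resolving upward would be a retardation.)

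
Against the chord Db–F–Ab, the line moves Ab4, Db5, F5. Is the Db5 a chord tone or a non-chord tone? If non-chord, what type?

Db major triad contains Db, F, Ab; Db is the root, so it is a chord tone.

Chord tone (the root of Db major triad).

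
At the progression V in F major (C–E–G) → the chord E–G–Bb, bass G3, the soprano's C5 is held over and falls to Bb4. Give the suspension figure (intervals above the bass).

4–3 suspension.

At the second chord the bass is G3. The suspended C5 lies a fourth above the bass; after resolving down by step to Bb4, the interval above the bass becomes a third.
Suspension figures are named by those two intervals: 4–3.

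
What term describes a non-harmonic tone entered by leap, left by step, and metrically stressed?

Appoggiatura.

Approach: by leap. Departure: by step. Metric position: strong.
Leap in, step out, in a metrically strong position — an appoggiatura. (It is the mirror image of the escape tone, which steps in and leaps out from a weak position.)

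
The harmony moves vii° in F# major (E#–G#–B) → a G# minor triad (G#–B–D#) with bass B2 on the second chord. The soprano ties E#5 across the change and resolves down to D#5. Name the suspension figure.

4–3 suspension.

At the second chord the bass is B2. The suspended E#5 lies a fourth above the bass; after resolving down by step to D#5, the interval above the bass becomes a third.
Suspension figures are named by those two intervals: 4–3.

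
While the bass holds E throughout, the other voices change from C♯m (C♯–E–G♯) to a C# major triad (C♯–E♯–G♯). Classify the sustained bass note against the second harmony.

Pedal tone (pedal point).

The harmony at that moment is C♯ major triad (C♯, E♯, G♯); E is not a chord tone.
It is held over (the same pitch as the preceding E) and then sustained as the same pitch into the next harmony.
Sustained through a change of harmony — a pedal tone.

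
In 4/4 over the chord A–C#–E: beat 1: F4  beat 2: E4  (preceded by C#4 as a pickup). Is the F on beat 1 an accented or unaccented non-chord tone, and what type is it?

The harmony at that moment is A major triad (A, C#, E); F4 is not a chord tone.
It is approached by leap up from C#4 and left by step down to E4.
Leap in, step out — an appoggiatura.
It falls on the downbeat, so it is accented.

Accented appoggiatura.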